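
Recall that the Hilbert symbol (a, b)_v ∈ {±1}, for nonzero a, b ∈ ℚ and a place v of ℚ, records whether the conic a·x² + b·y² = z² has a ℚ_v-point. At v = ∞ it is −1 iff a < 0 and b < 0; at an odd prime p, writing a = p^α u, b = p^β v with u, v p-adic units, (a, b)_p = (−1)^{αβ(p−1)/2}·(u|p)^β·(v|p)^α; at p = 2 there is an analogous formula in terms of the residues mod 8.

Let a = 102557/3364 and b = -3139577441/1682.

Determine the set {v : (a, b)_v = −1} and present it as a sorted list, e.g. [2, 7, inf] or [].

[2, 23]

(a, b) ≡ (2093, -2002) mod (ℚ^×)²; places V = {2, 7, 11, 13, 23, 29, ∞}.
(a,b)_2: α=-2, β=-1; u≡5, v≡7 (mod 8); ε(u)ε(v)=0·1, αω(v)=-2·0, βω(u)=-1·1; sum ≡ 1  ⇒  -1.
(a,b)_∞: sgn(2093)=+, sgn(-2002)=−, so +1.
(a,b)_23: α=1, u≡11; β=2, v≡20 (mod 23); (11|23)=-1, (20|23)=-1; sign (−1)^0·-1^2·-1^1 = -1.
(a,b)_13: α=1, u≡5; β=1, v≡7 (mod 13); (5|13)=-1, (7|13)=-1; sign (−1)^0·-1^1·-1^1 = +1.
(a,b)_29: α=-2, u≡25; β=-2, v≡28 (mod 29); (25|29)=+1, (28|29)=+1; sign (−1)^0·+1^-2·+1^-2 = +1.
(a,b)_7: α=3, u≡3; β=3, v≡2 (mod 7); (3|7)=-1, (2|7)=+1; sign (−1)^1·-1^3·+1^3 = +1.
(a,b)_11: α=0, u≡9; β=3, v≡4 (mod 11); (9|11)=+1, (4|11)=+1; sign (−1)^0·+1^3·+1^0 = +1.
Ram(2093, -2002) = {2, 23}; no ℚ_2-point on the conic.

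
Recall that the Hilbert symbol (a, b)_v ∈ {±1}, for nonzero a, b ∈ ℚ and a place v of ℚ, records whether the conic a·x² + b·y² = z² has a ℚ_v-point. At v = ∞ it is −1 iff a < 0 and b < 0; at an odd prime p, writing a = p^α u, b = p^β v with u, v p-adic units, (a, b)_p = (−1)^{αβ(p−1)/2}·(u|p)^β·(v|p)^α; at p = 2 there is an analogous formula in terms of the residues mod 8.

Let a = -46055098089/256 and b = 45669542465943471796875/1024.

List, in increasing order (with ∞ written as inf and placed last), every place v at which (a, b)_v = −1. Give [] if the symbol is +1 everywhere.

Mod squares: a ≡ -1001, b ≡ 1995. Check v ∈ {∞, 2, 3, 5, 7, 11, 13, 17, 19}.
v=∞: -1001 < 0 and 1995 > 0  ⇒  (a,b)_∞ = +1.
v=7: a=7^3·(≡2), b=7^3·(≡5) mod 7; (2|7)=+1, (5|7)=-1; (−1)^{3·3·3}·(+1)^3·(-1)^3 = +1.
v=13: a=13^1·(≡1), b=13^0·(≡5) mod 13; (1|13)=+1, (5|13)=-1; (−1)^{1·0·6}·(+1)^0·(-1)^1 = -1.
v=11: a=11^1·(≡6), b=11^2·(≡5) mod 11; (6|11)=-1, (5|11)=+1; (−1)^{1·2·5}·(-1)^2·(+1)^1 = +1.
v=2: v_2(a)=-8, v_2(b)=-10; units ≡ 7, 3 (mod 8); ε·ε+αω+βω = 1·1+-8·1+-10·0 ≡ 1  ⇒  (a,b)_2 = -1.
v=19: a=19^2·(≡17), b=19^5·(≡15) mod 19; (17|19)=+1, (15|19)=-1; (−1)^{2·5·9}·(+1)^5·(-1)^2 = +1.
v=17: a=17^2·(≡9), b=17^2·(≡5) mod 17; (9|17)=+1, (5|17)=-1; (−1)^{2·2·8}·(+1)^2·(-1)^2 = +1.
v=5: a=5^0·(≡1), b=5^7·(≡1) mod 5; (1|5)=+1, (1|5)=+1; (−1)^{0·7·2}·(+1)^7·(+1)^0 = +1.
v=3: a=3^2·(≡1), b=3^9·(≡2) mod 3; (1|3)=+1, (2|3)=-1; (−1)^{2·9·1}·(+1)^9·(-1)^2 = +1.
Ram(-1001, 1995) = {2, 13}; no ℚ_2-point on the conic.

[2, 13]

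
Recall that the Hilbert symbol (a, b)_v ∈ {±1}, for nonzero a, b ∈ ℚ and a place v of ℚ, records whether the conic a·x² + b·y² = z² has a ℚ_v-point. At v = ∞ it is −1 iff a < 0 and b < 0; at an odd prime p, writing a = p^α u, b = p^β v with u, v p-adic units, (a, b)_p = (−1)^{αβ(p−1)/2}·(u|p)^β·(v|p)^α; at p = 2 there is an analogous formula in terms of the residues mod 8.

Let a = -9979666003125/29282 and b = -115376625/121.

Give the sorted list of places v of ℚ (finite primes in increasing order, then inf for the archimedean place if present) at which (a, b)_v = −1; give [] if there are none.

[2, inf]

(a, b) ≡ (-10, -10465) mod (ℚ^×)²; places V = {2, 3, 5, 7, 11, 13, 23, ∞}.
(a,b)_23: α=2, u≡16; β=1, v≡22 (mod 23); (16|23)=+1, (22|23)=-1; sign (−1)^0·+1^1·-1^2 = +1.
(a,b)_13: α=2, u≡3; β=1, v≡10 (mod 13); (3|13)=+1, (10|13)=+1; sign (−1)^0·+1^1·+1^2 = +1.
(a,b)_11: α=-4, u≡3; β=-2, v≡10 (mod 11); (3|11)=+1, (10|11)=-1; sign (−1)^0·+1^-2·-1^-4 = +1.
(a,b)_7: α=2, u≡2; β=3, v≡5 (mod 7); (2|7)=+1, (5|7)=-1; sign (−1)^0·+1^3·-1^2 = +1.
(a,b)_3: α=6, u≡2; β=2, v≡2 (mod 3); (2|3)=-1, (2|3)=-1; sign (−1)^0·-1^2·-1^6 = +1.
(a,b)_5: α=5, u≡2; β=3, v≡2 (mod 5); (2|5)=-1, (2|5)=-1; sign (−1)^0·-1^3·-1^5 = +1.
(a,b)_2: α=-1, β=0; u≡3, v≡7 (mod 8); ε(u)ε(v)=1·1, αω(v)=-1·0, βω(u)=0·1; sum ≡ 1  ⇒  -1.
(a,b)_∞: sgn(-10)=−, sgn(-10465)=−, so -1.
|Ram(-10, -10465)| = 2, even; anisotropic at {2, ∞}.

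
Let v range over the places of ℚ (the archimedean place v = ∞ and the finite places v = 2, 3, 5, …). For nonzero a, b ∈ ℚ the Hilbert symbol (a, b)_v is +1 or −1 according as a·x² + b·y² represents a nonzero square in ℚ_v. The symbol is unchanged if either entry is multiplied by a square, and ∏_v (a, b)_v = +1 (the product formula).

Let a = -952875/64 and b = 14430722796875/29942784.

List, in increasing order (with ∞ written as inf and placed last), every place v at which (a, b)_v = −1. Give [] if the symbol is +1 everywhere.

[]

(a, b) ≡ (-35, 11) mod (ℚ^×)²; places V = {2, 3, 5, 7, 11, 17, 19, ∞}.
(a,b)_∞: sgn(-35)=−, sgn(11)=+, so +1.
(a,b)_19: α=0, u≡10; β=-2, v≡7 (mod 19); (10|19)=-1, (7|19)=+1; sign (−1)^0·-1^-2·+1^0 = +1.
(a,b)_3: α=2, u≡1; β=-4, v≡2 (mod 3); (1|3)=+1, (2|3)=-1; sign (−1)^0·+1^-4·-1^2 = +1.
(a,b)_11: α=2, u≡5; β=3, v≡4 (mod 11); (5|11)=+1, (4|11)=+1; sign (−1)^0·+1^3·+1^2 = +1.
(a,b)_5: α=3, u≡3; β=6, v≡1 (mod 5); (3|5)=-1, (1|5)=+1; sign (−1)^0·-1^6·+1^3 = +1.
(a,b)_17: α=0, u≡2; β=2, v≡10 (mod 17); (2|17)=+1, (10|17)=-1; sign (−1)^0·+1^2·-1^0 = +1.
(a,b)_7: α=1, u≡4; β=4, v≡4 (mod 7); (4|7)=+1, (4|7)=+1; sign (−1)^0·+1^4·+1^1 = +1.
(a,b)_2: α=-6, β=-10; u≡5, v≡3 (mod 8); ε(u)ε(v)=0·1, αω(v)=-6·1, βω(u)=-10·1; sum ≡ 0  ⇒  +1.
Ram(a, b) = ∅: the form -35·x² + 11·y² − z² is isotropic over every ℚ_v, so by Hasse–Minkowski it is isotropic over ℚ.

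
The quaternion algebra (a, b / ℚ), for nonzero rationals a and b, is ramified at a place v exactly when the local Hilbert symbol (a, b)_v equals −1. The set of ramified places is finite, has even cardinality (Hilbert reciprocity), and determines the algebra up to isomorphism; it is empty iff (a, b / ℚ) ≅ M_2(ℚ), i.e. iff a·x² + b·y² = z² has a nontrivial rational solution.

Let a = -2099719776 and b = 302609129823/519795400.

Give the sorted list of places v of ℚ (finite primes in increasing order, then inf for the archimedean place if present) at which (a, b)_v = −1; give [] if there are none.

(a, b) ≡ (-22134, 34782) mod (ℚ^×)²; places V = {2, 3, 5, 7, 11, 13, 17, 23, 31, ∞}.
(a,b)_17: α=1, u≡11; β=-3, v≡14 (mod 17); (11|17)=-1, (14|17)=-1; sign (−1)^0·-1^-3·-1^1 = +1.
(a,b)_13: α=0, u≡2; β=2, v≡6 (mod 13); (2|13)=-1, (6|13)=-1; sign (−1)^0·-1^2·-1^0 = +1.
(a,b)_5: α=0, u≡4; β=-2, v≡3 (mod 5); (4|5)=+1, (3|5)=-1; sign (−1)^0·+1^-2·-1^0 = +1.
(a,b)_∞: sgn(-22134)=−, sgn(34782)=+, so +1.
(a,b)_7: α=3, u≡1; β=4, v≡3 (mod 7); (1|7)=+1, (3|7)=-1; sign (−1)^0·+1^4·-1^3 = -1.
(a,b)_31: α=1, u≡27; β=1, v≡17 (mod 31); (27|31)=-1, (17|31)=-1; sign (−1)^1·-1^1·-1^1 = -1.
(a,b)_2: α=5, β=-3; u≡5, v≡7 (mod 8); ε(u)ε(v)=0·1, αω(v)=5·0, βω(u)=-3·1; sum ≡ 1  ⇒  -1.
(a,b)_11: α=2, u≡5; β=1, v≡5 (mod 11); (5|11)=+1, (5|11)=+1; sign (−1)^0·+1^1·+1^2 = +1.
(a,b)_3: α=1, u≡2; β=7, v≡2 (mod 3); (2|3)=-1, (2|3)=-1; sign (−1)^1·-1^7·-1^1 = -1.
(a,b)_23: α=0, u≡19; β=-2, v≡4 (mod 23); (19|23)=-1, (4|23)=+1; sign (−1)^0·-1^-2·+1^0 = +1.
Ram(-22134, 34782) = {2, 3, 7, 31}; no ℚ_2-point on the conic.

[2, 3, 7, 31]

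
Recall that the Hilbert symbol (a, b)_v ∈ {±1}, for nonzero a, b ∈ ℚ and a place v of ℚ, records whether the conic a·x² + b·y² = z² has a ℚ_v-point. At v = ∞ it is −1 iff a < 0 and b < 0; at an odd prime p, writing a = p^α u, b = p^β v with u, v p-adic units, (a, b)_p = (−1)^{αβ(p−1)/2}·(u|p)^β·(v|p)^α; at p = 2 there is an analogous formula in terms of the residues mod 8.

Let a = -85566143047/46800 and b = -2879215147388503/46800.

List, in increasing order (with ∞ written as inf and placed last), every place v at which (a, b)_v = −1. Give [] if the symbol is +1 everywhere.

Mod squares: a ≡ -91, b ≡ -62491. Check v ∈ {∞, 2, 3, 5, 7, 11, 13, 19, 23}.
v=11: a=11^2·(≡6), b=11^3·(≡6) mod 11; (6|11)=-1, (6|11)=-1; (−1)^{2·3·5}·(-1)^3·(-1)^2 = -1.
v=13: a=13^-1·(≡8), b=13^-1·(≡1) mod 13; (8|13)=-1, (1|13)=+1; (−1)^{-1·-1·6}·(-1)^-1·(+1)^-1 = -1.
v=3: a=3^-2·(≡2), b=3^-2·(≡2) mod 3; (2|3)=-1, (2|3)=-1; (−1)^{-2·-2·1}·(-1)^-2·(-1)^-2 = +1.
v=19: a=19^2·(≡5), b=19^3·(≡1) mod 19; (5|19)=+1, (1|19)=+1; (−1)^{2·3·9}·(+1)^3·(+1)^2 = +1.
v=5: a=5^-2·(≡4), b=5^-2·(≡1) mod 5; (4|5)=+1, (1|5)=+1; (−1)^{-2·-2·2}·(+1)^-2·(+1)^-2 = +1.
v=7: a=7^1·(≡1), b=7^2·(≡5) mod 7; (1|7)=+1, (5|7)=-1; (−1)^{1·2·3}·(+1)^2·(-1)^1 = -1.
v=23: a=23^4·(≡1), b=23^5·(≡14) mod 23; (1|23)=+1, (14|23)=-1; (−1)^{4·5·11}·(+1)^5·(-1)^4 = +1.
v=2: v_2(a)=-4, v_2(b)=-4; units ≡ 5, 5 (mod 8); ε·ε+αω+βω = 0·0+-4·1+-4·1 ≡ 0  ⇒  (a,b)_2 = +1.
v=∞: -91 < 0 and -62491 < 0  ⇒  (a,b)_∞ = -1.
|Ram(-91, -62491)| = 4, even; anisotropic at {7, 11, 13, ∞}.

[7, 11, 13, inf]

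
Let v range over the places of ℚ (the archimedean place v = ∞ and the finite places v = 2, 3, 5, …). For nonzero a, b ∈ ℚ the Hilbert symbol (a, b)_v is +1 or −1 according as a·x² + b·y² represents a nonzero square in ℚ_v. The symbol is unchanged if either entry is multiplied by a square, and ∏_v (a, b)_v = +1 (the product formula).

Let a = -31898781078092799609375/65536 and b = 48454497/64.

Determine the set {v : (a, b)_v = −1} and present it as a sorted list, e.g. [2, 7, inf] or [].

Mod squares: a ≡ -138047, b ≡ 31857. Check v ∈ {∞, 2, 3, 5, 7, 13, 37, 41}.
v=∞: -138047 < 0 and 31857 > 0  ⇒  (a,b)_∞ = +1.
v=2: v_2(a)=-16, v_2(b)=-6; units ≡ 1, 1 (mod 8); ε·ε+αω+βω = 0·0+-16·0+-6·0 ≡ 0  ⇒  (a,b)_2 = +1.
v=37: a=37^3·(≡17), b=37^1·(≡33) mod 37; (17|37)=-1, (33|37)=+1; (−1)^{3·1·18}·(-1)^1·(+1)^3 = -1.
v=13: a=13^5·(≡5), b=13^2·(≡2) mod 13; (5|13)=-1, (2|13)=-1; (−1)^{5·2·6}·(-1)^2·(-1)^5 = -1.
v=5: a=5^8·(≡3), b=5^0·(≡3) mod 5; (3|5)=-1, (3|5)=-1; (−1)^{8·0·2}·(-1)^0·(-1)^8 = +1.
v=7: a=7^1·(≡3), b=7^1·(≡2) mod 7; (3|7)=-1, (2|7)=+1; (−1)^{1·1·3}·(-1)^1·(+1)^1 = +1.
v=41: a=41^3·(≡40), b=41^1·(≡5) mod 41; (40|41)=+1, (5|41)=+1; (−1)^{3·1·20}·(+1)^1·(+1)^3 = +1.
v=3: a=3^2·(≡1), b=3^3·(≡2) mod 3; (1|3)=+1, (2|3)=-1; (−1)^{2·3·1}·(+1)^3·(-1)^2 = +1.
Ram(-138047, 31857) = {13, 37}; no ℚ_13-point on the conic.

[13, 37]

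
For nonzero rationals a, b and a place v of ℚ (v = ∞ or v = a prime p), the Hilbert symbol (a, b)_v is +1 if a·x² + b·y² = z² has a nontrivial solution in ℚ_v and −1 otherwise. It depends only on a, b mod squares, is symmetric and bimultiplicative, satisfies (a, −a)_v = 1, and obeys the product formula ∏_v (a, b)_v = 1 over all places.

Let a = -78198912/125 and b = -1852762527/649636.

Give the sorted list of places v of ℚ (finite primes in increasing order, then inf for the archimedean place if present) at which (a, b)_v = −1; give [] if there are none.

[3, 5, 17, inf]

Mod squares: a ≡ -5610, b ≡ -7. Check v ∈ {∞, 2, 3, 5, 7, 11, 13, 17, 29, 31}.
v=31: a=31^0·(≡14), b=31^-2·(≡11) mod 31; (14|31)=+1, (11|31)=-1; (−1)^{0·-2·15}·(+1)^-2·(-1)^0 = +1.
v=2: v_2(a)=7, v_2(b)=-2; units ≡ 3, 1 (mod 8); ε·ε+αω+βω = 1·0+7·0+-2·1 ≡ 0  ⇒  (a,b)_2 = +1.
v=7: a=7^0·(≡1), b=7^1·(≡6) mod 7; (1|7)=+1, (6|7)=-1; (−1)^{0·1·3}·(+1)^1·(-1)^0 = +1.
v=5: a=5^-3·(≡3), b=5^0·(≡3) mod 5; (3|5)=-1, (3|5)=-1; (−1)^{-3·0·2}·(-1)^0·(-1)^-3 = -1.
v=13: a=13^0·(≡5), b=13^-2·(≡11) mod 13; (5|13)=-1, (11|13)=-1; (−1)^{0·-2·6}·(-1)^-2·(-1)^0 = +1.
v=17: a=17^1·(≡10), b=17^2·(≡11) mod 17; (10|17)=-1, (11|17)=-1; (−1)^{1·2·8}·(-1)^2·(-1)^1 = -1.
v=29: a=29^0·(≡9), b=29^2·(≡16) mod 29; (9|29)=+1, (16|29)=+1; (−1)^{0·2·14}·(+1)^2·(+1)^0 = +1.
v=3: a=3^3·(≡2), b=3^2·(≡2) mod 3; (2|3)=-1, (2|3)=-1; (−1)^{3·2·1}·(-1)^2·(-1)^3 = -1.
v=∞: -5610 < 0 and -7 < 0  ⇒  (a,b)_∞ = -1.
v=11: a=11^3·(≡8), b=11^2·(≡5) mod 11; (8|11)=-1, (5|11)=+1; (−1)^{3·2·5}·(-1)^2·(+1)^3 = +1.
(-5610, -7 / ℚ) ramifies at {3, 5, 17, ∞}: a division algebra.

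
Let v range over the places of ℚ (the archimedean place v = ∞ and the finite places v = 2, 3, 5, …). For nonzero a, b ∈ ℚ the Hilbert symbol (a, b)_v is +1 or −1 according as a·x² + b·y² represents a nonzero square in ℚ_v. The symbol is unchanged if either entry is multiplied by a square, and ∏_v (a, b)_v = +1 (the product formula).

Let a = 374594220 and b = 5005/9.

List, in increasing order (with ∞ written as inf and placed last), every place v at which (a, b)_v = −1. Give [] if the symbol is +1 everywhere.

[7, 11]

Mod squares: a ≡ 195, b ≡ 5005. Check v ∈ {∞, 2, 3, 5, 7, 11, 13}.
v=11: a=11^2·(≡2), b=11^1·(≡9) mod 11; (2|11)=-1, (9|11)=+1; (−1)^{2·1·5}·(-1)^1·(+1)^2 = -1.
v=2: v_2(a)=2, v_2(b)=0; units ≡ 3, 5 (mod 8); ε·ε+αω+βω = 1·0+2·1+0·1 ≡ 0  ⇒  (a,b)_2 = +1.
v=∞: 195 > 0 and 5005 > 0  ⇒  (a,b)_∞ = +1.
v=7: a=7^2·(≡3), b=7^1·(≡4) mod 7; (3|7)=-1, (4|7)=+1; (−1)^{2·1·3}·(-1)^1·(+1)^2 = -1.
v=13: a=13^1·(≡11), b=13^1·(≡11) mod 13; (11|13)=-1, (11|13)=-1; (−1)^{1·1·6}·(-1)^1·(-1)^1 = +1.
v=5: a=5^1·(≡4), b=5^1·(≡4) mod 5; (4|5)=+1, (4|5)=+1; (−1)^{1·1·2}·(+1)^1·(+1)^1 = +1.
v=3: a=3^5·(≡2), b=3^-2·(≡1) mod 3; (2|3)=-1, (1|3)=+1; (−1)^{5·-2·1}·(-1)^-2·(+1)^5 = +1.
|Ram(195, 5005)| = 2, even; anisotropic at {7, 11}.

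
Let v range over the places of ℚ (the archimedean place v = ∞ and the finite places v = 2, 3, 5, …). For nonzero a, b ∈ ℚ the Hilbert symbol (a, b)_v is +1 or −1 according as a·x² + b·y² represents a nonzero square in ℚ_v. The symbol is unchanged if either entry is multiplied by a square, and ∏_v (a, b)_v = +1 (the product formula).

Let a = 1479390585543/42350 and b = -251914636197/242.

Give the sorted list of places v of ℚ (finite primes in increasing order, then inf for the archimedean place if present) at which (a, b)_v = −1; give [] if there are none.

[2, 29, 31, 37]

Mod squares: a ≡ 465682, b ≡ -12586. Check v ∈ {∞, 2, 3, 5, 7, 11, 13, 19, 29, 31, 37}.
v=31: a=31^1·(≡14), b=31^1·(≡10) mod 31; (14|31)=+1, (10|31)=+1; (−1)^{1·1·15}·(+1)^1·(+1)^1 = -1.
v=3: a=3^6·(≡1), b=3^4·(≡2) mod 3; (1|3)=+1, (2|3)=-1; (−1)^{6·4·1}·(+1)^4·(-1)^6 = +1.
v=7: a=7^-1·(≡5), b=7^1·(≡1) mod 7; (5|7)=-1, (1|7)=+1; (−1)^{-1·1·3}·(-1)^1·(+1)^-1 = +1.
v=5: a=5^-2·(≡2), b=5^0·(≡4) mod 5; (2|5)=-1, (4|5)=+1; (−1)^{-2·0·2}·(-1)^0·(+1)^-2 = +1.
v=29: a=29^1·(≡19), b=29^1·(≡23) mod 29; (19|29)=-1, (23|29)=+1; (−1)^{1·1·14}·(-1)^1·(+1)^1 = -1.
v=2: v_2(a)=-1, v_2(b)=-1; units ≡ 1, 3 (mod 8); ε·ε+αω+βω = 0·1+-1·1+-1·0 ≡ 1  ⇒  (a,b)_2 = -1.
v=11: a=11^-2·(≡10), b=11^-2·(≡9) mod 11; (10|11)=-1, (9|11)=+1; (−1)^{-2·-2·5}·(-1)^-2·(+1)^-2 = +1.
v=13: a=13^2·(≡10), b=13^0·(≡11) mod 13; (10|13)=+1, (11|13)=-1; (−1)^{2·0·6}·(+1)^0·(-1)^2 = +1.
v=37: a=37^1·(≡22), b=37^2·(≡15) mod 37; (22|37)=-1, (15|37)=-1; (−1)^{1·2·18}·(-1)^2·(-1)^1 = -1.
v=∞: 465682 > 0 and -12586 < 0  ⇒  (a,b)_∞ = +1.
v=19: a=19^2·(≡11), b=19^2·(≡4) mod 19; (11|19)=+1, (4|19)=+1; (−1)^{2·2·9}·(+1)^2·(+1)^2 = +1.
|Ram(465682, -12586)| = 4, even; anisotropic at {2, 29, 31, 37}.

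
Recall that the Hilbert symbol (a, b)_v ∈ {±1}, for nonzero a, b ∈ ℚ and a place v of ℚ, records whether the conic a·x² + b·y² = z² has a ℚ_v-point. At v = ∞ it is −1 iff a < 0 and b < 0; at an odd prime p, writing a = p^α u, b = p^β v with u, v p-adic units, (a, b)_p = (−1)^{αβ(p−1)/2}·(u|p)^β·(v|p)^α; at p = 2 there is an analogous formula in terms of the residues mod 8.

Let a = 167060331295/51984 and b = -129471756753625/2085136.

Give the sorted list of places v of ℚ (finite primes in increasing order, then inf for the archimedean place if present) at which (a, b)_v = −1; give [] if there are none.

[2, 13]

Mod squares: a ≡ 1495, b ≡ -46345. Check v ∈ {∞, 2, 3, 5, 11, 13, 19, 23, 31}.
v=11: a=11^2·(≡8), b=11^2·(≡4) mod 11; (8|11)=-1, (4|11)=+1; (−1)^{2·2·5}·(-1)^2·(+1)^2 = +1.
v=5: a=5^1·(≡1), b=5^3·(≡1) mod 5; (1|5)=+1, (1|5)=+1; (−1)^{1·3·2}·(+1)^3·(+1)^1 = +1.
v=13: a=13^1·(≡7), b=13^1·(≡12) mod 13; (7|13)=-1, (12|13)=+1; (−1)^{1·1·6}·(-1)^1·(+1)^1 = -1.
v=23: a=23^1·(≡11), b=23^1·(≡16) mod 23; (11|23)=-1, (16|23)=+1; (−1)^{1·1·11}·(-1)^1·(+1)^1 = +1.
v=3: a=3^-2·(≡1), b=3^0·(≡2) mod 3; (1|3)=+1, (2|3)=-1; (−1)^{-2·0·1}·(+1)^0·(-1)^-2 = +1.
v=19: a=19^-2·(≡13), b=19^-4·(≡12) mod 19; (13|19)=-1, (12|19)=-1; (−1)^{-2·-4·9}·(-1)^-4·(-1)^-2 = +1.
v=∞: 1495 > 0 and -46345 < 0  ⇒  (a,b)_∞ = +1.
v=2: v_2(a)=-4, v_2(b)=-4; units ≡ 7, 7 (mod 8); ε·ε+αω+βω = 1·1+-4·0+-4·0 ≡ 1  ⇒  (a,b)_2 = -1.
v=31: a=31^4·(≡7), b=31^5·(≡22) mod 31; (7|31)=+1, (22|31)=-1; (−1)^{4·5·15}·(+1)^5·(-1)^4 = +1.
Ram(1495, -46345) = {2, 13}; no ℚ_2-point on the conic.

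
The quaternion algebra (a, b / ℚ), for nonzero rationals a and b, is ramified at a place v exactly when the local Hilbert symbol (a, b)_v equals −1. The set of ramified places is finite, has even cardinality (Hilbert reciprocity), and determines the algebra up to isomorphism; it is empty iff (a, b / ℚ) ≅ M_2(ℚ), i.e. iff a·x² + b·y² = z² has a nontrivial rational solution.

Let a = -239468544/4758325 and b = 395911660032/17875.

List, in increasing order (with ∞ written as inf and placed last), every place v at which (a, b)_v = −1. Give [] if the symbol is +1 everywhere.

[2, 5, 7, 11, 13, 31, 37, 41]

Mod squares: a ≡ -5278, b ≡ 13651467830. Check v ∈ {∞, 2, 3, 5, 7, 11, 13, 29, 31, 37, 41}.
v=13: a=13^-1·(≡1), b=13^-1·(≡7) mod 13; (1|13)=+1, (7|13)=-1; (−1)^{-1·-1·6}·(+1)^-1·(-1)^-1 = -1.
v=31: a=31^0·(≡12), b=31^1·(≡14) mod 31; (12|31)=-1, (14|31)=+1; (−1)^{0·1·15}·(-1)^1·(+1)^0 = -1.
v=2: v_2(a)=17, v_2(b)=9; units ≡ 1, 3 (mod 8); ε·ε+αω+βω = 0·1+17·1+9·0 ≡ 1  ⇒  (a,b)_2 = -1.
v=∞: -5278 < 0 and 13651467830 > 0  ⇒  (a,b)_∞ = +1.
v=3: a=3^2·(≡2), b=3^4·(≡2) mod 3; (2|3)=-1, (2|3)=-1; (−1)^{2·4·1}·(-1)^4·(-1)^2 = +1.
v=7: a=7^1·(≡4), b=7^1·(≡1) mod 7; (4|7)=+1, (1|7)=+1; (−1)^{1·1·3}·(+1)^1·(+1)^1 = -1.
v=11: a=11^-4·(≡8), b=11^-1·(≡8) mod 11; (8|11)=-1, (8|11)=-1; (−1)^{-4·-1·5}·(-1)^-1·(-1)^-4 = -1.
v=37: a=37^0·(≡19), b=37^1·(≡22) mod 37; (19|37)=-1, (22|37)=-1; (−1)^{0·1·18}·(-1)^1·(-1)^0 = -1.
v=41: a=41^0·(≡28), b=41^1·(≡40) mod 41; (28|41)=-1, (40|41)=+1; (−1)^{0·1·20}·(-1)^1·(+1)^0 = -1.
v=29: a=29^1·(≡8), b=29^1·(≡15) mod 29; (8|29)=-1, (15|29)=-1; (−1)^{1·1·14}·(-1)^1·(-1)^1 = +1.
v=5: a=5^-2·(≡2), b=5^-3·(≡4) mod 5; (2|5)=-1, (4|5)=+1; (−1)^{-2·-3·2}·(-1)^-3·(+1)^-2 = -1.
|Ram(-5278, 13651467830)| = 8, even; anisotropic at {2, 5, 7, 11, 13, 31, 37, 41}.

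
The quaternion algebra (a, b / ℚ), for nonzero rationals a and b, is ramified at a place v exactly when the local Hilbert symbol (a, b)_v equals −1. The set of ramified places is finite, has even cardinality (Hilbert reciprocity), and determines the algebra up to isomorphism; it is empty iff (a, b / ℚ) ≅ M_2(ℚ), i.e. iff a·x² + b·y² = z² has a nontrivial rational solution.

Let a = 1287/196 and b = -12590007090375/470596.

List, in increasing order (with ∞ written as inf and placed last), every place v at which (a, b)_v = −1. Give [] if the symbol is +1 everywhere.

[3, 5, 11, 13, 19, 23]

(a, b) ≡ (143, -85215) mod (ℚ^×)²; places V = {2, 3, 5, 7, 11, 13, 17, 19, 23, ∞}.
(a,b)_13: α=1, u≡8; β=3, v≡4 (mod 13); (8|13)=-1, (4|13)=+1; sign (−1)^0·-1^3·+1^1 = -1.
(a,b)_19: α=0, u≡15; β=1, v≡8 (mod 19); (15|19)=-1, (8|19)=-1; sign (−1)^0·-1^1·-1^0 = -1.
(a,b)_3: α=2, u≡2; β=1, v≡2 (mod 3); (2|3)=-1, (2|3)=-1; sign (−1)^0·-1^1·-1^2 = -1.
(a,b)_7: α=-2, u≡5; β=-6, v≡5 (mod 7); (5|7)=-1, (5|7)=-1; sign (−1)^0·-1^-6·-1^-2 = +1.
(a,b)_23: α=0, u≡21; β=1, v≡5 (mod 23); (21|23)=-1, (5|23)=-1; sign (−1)^0·-1^1·-1^0 = -1.
(a,b)_5: α=0, u≡2; β=3, v≡2 (mod 5); (2|5)=-1, (2|5)=-1; sign (−1)^0·-1^3·-1^0 = -1.
(a,b)_17: α=0, u≡7; β=2, v≡3 (mod 17); (7|17)=-1, (3|17)=-1; sign (−1)^0·-1^2·-1^0 = +1.
(a,b)_∞: sgn(143)=+, sgn(-85215)=−, so +1.
(a,b)_11: α=1, u≡2; β=2, v≡10 (mod 11); (2|11)=-1, (10|11)=-1; sign (−1)^0·-1^2·-1^1 = -1.
(a,b)_2: α=-2, β=-2; u≡7, v≡1 (mod 8); ε(u)ε(v)=1·0, αω(v)=-2·0, βω(u)=-2·0; sum ≡ 0  ⇒  +1.
(143, -85215 / ℚ) ramifies at {3, 5, 11, 13, 19, 23}: a division algebra.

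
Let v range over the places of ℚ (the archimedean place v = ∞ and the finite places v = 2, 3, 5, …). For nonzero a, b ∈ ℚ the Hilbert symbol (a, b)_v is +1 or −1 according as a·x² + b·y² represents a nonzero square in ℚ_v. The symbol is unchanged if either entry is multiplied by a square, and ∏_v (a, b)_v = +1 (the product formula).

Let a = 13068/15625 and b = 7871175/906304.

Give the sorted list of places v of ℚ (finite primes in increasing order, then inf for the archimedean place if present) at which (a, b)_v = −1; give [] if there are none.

Mod squares: a ≡ 3, b ≡ 23. Check v ∈ {∞, 2, 3, 5, 7, 11, 13, 17, 23}.
v=∞: 3 > 0 and 23 > 0  ⇒  (a,b)_∞ = +1.
v=13: a=13^0·(≡10), b=13^2·(≡1) mod 13; (10|13)=+1, (1|13)=+1; (−1)^{0·2·6}·(+1)^2·(+1)^0 = +1.
v=3: a=3^3·(≡1), b=3^4·(≡2) mod 3; (1|3)=+1, (2|3)=-1; (−1)^{3·4·1}·(+1)^4·(-1)^3 = -1.
v=5: a=5^-6·(≡3), b=5^2·(≡3) mod 5; (3|5)=-1, (3|5)=-1; (−1)^{-6·2·2}·(-1)^2·(-1)^-6 = +1.
v=17: a=17^0·(≡6), b=17^-2·(≡7) mod 17; (6|17)=-1, (7|17)=-1; (−1)^{0·-2·8}·(-1)^-2·(-1)^0 = +1.
v=11: a=11^2·(≡4), b=11^0·(≡5) mod 11; (4|11)=+1, (5|11)=+1; (−1)^{2·0·5}·(+1)^0·(+1)^2 = +1.
v=2: v_2(a)=2, v_2(b)=-6; units ≡ 3, 7 (mod 8); ε·ε+αω+βω = 1·1+2·0+-6·1 ≡ 1  ⇒  (a,b)_2 = -1.
v=7: a=7^0·(≡6), b=7^-2·(≡2) mod 7; (6|7)=-1, (2|7)=+1; (−1)^{0·-2·3}·(-1)^-2·(+1)^0 = +1.
v=23: a=23^0·(≡12), b=23^1·(≡16) mod 23; (12|23)=+1, (16|23)=+1; (−1)^{0·1·11}·(+1)^1·(+1)^0 = +1.
Ram(3, 23) = {2, 3}; no ℚ_2-point on the conic.

[2, 3]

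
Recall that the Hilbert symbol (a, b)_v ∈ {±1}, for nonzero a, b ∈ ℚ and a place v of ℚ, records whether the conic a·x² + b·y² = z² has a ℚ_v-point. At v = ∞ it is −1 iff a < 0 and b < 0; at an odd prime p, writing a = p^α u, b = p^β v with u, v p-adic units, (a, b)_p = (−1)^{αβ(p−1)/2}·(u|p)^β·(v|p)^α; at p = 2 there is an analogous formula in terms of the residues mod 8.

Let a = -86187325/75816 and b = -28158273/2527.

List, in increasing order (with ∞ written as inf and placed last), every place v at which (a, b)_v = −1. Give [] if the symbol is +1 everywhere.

[13, 17, 19, inf]

Mod squares: a ≡ -3458, b ≡ -119. Check v ∈ {∞, 2, 3, 5, 7, 11, 13, 17, 19, 23}.
v=11: a=11^0·(≡10), b=11^2·(≡10) mod 11; (10|11)=-1, (10|11)=-1; (−1)^{0·2·5}·(-1)^2·(-1)^0 = +1.
v=2: v_2(a)=-3, v_2(b)=0; units ≡ 7, 1 (mod 8); ε·ε+αω+βω = 1·0+-3·0+0·0 ≡ 0  ⇒  (a,b)_2 = +1.
v=13: a=13^-1·(≡11), b=13^2·(≡6) mod 13; (11|13)=-1, (6|13)=-1; (−1)^{-1·2·6}·(-1)^2·(-1)^-1 = -1.
v=3: a=3^-6·(≡1), b=3^4·(≡1) mod 3; (1|3)=+1, (1|3)=+1; (−1)^{-6·4·1}·(+1)^4·(+1)^-6 = +1.
v=17: a=17^0·(≡7), b=17^1·(≡7) mod 17; (7|17)=-1, (7|17)=-1; (−1)^{0·1·8}·(-1)^1·(-1)^0 = -1.
v=7: a=7^3·(≡3), b=7^-1·(≡1) mod 7; (3|7)=-1, (1|7)=+1; (−1)^{3·-1·3}·(-1)^-1·(+1)^3 = +1.
v=5: a=5^2·(≡2), b=5^0·(≡1) mod 5; (2|5)=-1, (1|5)=+1; (−1)^{2·0·2}·(-1)^0·(+1)^2 = +1.
v=23: a=23^2·(≡21), b=23^0·(≡21) mod 23; (21|23)=-1, (21|23)=-1; (−1)^{2·0·11}·(-1)^0·(-1)^2 = +1.
v=∞: -3458 < 0 and -119 < 0  ⇒  (a,b)_∞ = -1.
v=19: a=19^1·(≡3), b=19^-2·(≡18) mod 19; (3|19)=-1, (18|19)=-1; (−1)^{1·-2·9}·(-1)^-2·(-1)^1 = -1.
|Ram(-3458, -119)| = 4, even; anisotropic at {13, 17, 19, ∞}.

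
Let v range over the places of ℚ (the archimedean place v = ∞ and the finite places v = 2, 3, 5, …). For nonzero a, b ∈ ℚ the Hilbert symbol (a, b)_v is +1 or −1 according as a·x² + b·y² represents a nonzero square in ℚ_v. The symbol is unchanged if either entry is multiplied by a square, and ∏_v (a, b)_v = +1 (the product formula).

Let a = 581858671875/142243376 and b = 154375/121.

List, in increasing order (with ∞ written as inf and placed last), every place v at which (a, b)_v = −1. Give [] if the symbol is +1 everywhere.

[5, 13]

Mod squares: a ≡ 2145, b ≡ 247. Check v ∈ {∞, 2, 3, 5, 11, 13, 19, 23, 29, 31}.
v=19: a=19^2·(≡1), b=19^1·(≡18) mod 19; (1|19)=+1, (18|19)=-1; (−1)^{2·1·9}·(+1)^1·(-1)^2 = +1.
v=29: a=29^-2·(≡24), b=29^0·(≡19) mod 29; (24|29)=+1, (19|29)=-1; (−1)^{-2·0·14}·(+1)^0·(-1)^-2 = +1.
v=∞: 2145 > 0 and 247 > 0  ⇒  (a,b)_∞ = +1.
v=5: a=5^7·(≡1), b=5^4·(≡2) mod 5; (1|5)=+1, (2|5)=-1; (−1)^{7·4·2}·(+1)^4·(-1)^7 = -1.
v=31: a=31^-2·(≡22), b=31^0·(≡12) mod 31; (22|31)=-1, (12|31)=-1; (−1)^{-2·0·15}·(-1)^0·(-1)^-2 = +1.
v=2: v_2(a)=-4, v_2(b)=0; units ≡ 1, 7 (mod 8); ε·ε+αω+βω = 0·1+-4·0+0·0 ≡ 0  ⇒  (a,b)_2 = +1.
v=3: a=3^1·(≡1), b=3^0·(≡1) mod 3; (1|3)=+1, (1|3)=+1; (−1)^{1·0·1}·(+1)^0·(+1)^1 = +1.
v=13: a=13^1·(≡1), b=13^1·(≡8) mod 13; (1|13)=+1, (8|13)=-1; (−1)^{1·1·6}·(+1)^1·(-1)^1 = -1.
v=11: a=11^-1·(≡8), b=11^-2·(≡1) mod 11; (8|11)=-1, (1|11)=+1; (−1)^{-1·-2·5}·(-1)^-2·(+1)^-1 = +1.
v=23: a=23^2·(≡2), b=23^0·(≡19) mod 23; (2|23)=+1, (19|23)=-1; (−1)^{2·0·11}·(+1)^0·(-1)^2 = +1.
(2145, 247 / ℚ) ramifies at {5, 13}: a division algebra.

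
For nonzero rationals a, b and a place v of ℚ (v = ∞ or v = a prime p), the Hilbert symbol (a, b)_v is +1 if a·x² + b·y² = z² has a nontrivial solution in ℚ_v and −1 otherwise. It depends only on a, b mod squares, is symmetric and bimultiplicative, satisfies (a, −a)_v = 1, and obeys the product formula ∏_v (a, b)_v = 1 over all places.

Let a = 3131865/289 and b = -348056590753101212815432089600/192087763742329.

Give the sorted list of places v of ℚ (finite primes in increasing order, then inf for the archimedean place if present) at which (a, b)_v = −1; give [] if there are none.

(a, b) ≡ (38665, -5157911) mod (ℚ^×)²; places V = {2, 3, 5, 7, 11, 13, 17, 19, 23, 29, 31, 37, ∞}.
(a,b)_3: α=4, u≡1; β=16, v≡1 (mod 3); (1|3)=+1, (1|3)=+1; sign (−1)^0·+1^16·+1^4 = +1.
(a,b)_19: α=1, u≡12; β=3, v≡13 (mod 19); (12|19)=-1, (13|19)=-1; sign (−1)^1·-1^3·-1^1 = -1.
(a,b)_2: α=0, β=20; u≡1, v≡1 (mod 8); ε(u)ε(v)=0·0, αω(v)=0·0, βω(u)=20·0; sum ≡ 0  ⇒  +1.
(a,b)_7: α=0, u≡1; β=-2, v≡1 (mod 7); (1|7)=+1, (1|7)=+1; sign (−1)^0·+1^-2·+1^0 = +1.
(a,b)_31: α=0, u≡9; β=-2, v≡11 (mod 31); (9|31)=+1, (11|31)=-1; sign (−1)^0·+1^-2·-1^0 = +1.
(a,b)_∞: sgn(38665)=+, sgn(-5157911)=−, so +1.
(a,b)_23: α=0, u≡16; β=1, v≡18 (mod 23); (16|23)=+1, (18|23)=+1; sign (−1)^0·+1^1·+1^0 = +1.
(a,b)_29: α=0, u≡19; β=1, v≡21 (mod 29); (19|29)=-1, (21|29)=-1; sign (−1)^0·-1^1·-1^0 = -1.
(a,b)_13: α=0, u≡3; β=-2, v≡11 (mod 13); (3|13)=+1, (11|13)=-1; sign (−1)^0·+1^-2·-1^0 = +1.
(a,b)_17: α=-2, u≡6; β=-6, v≡16 (mod 17); (6|17)=-1, (16|17)=+1; sign (−1)^0·-1^-6·+1^-2 = +1.
(a,b)_37: α=1, u≡28; β=3, v≡31 (mod 37); (28|37)=+1, (31|37)=-1; sign (−1)^0·+1^3·-1^1 = -1.
(a,b)_5: α=1, u≡2; β=2, v≡4 (mod 5); (2|5)=-1, (4|5)=+1; sign (−1)^0·-1^2·+1^1 = +1.
(a,b)_11: α=1, u≡8; β=3, v≡2 (mod 11); (8|11)=-1, (2|11)=-1; sign (−1)^1·-1^3·-1^1 = -1.
Ram(38665, -5157911) = {11, 19, 29, 37}; no ℚ_11-point on the conic.

[11, 19, 29, 37]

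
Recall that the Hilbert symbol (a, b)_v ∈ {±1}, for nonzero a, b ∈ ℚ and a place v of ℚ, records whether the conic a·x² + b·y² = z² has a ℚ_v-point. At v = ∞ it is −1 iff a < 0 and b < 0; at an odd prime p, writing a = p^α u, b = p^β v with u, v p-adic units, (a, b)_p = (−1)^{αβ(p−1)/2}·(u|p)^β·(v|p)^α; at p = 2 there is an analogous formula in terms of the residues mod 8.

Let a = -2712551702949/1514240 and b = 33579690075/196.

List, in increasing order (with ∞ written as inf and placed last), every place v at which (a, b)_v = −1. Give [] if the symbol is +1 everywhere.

[5, 23]

Mod squares: a ≡ -34615, b ≡ 43. Check v ∈ {∞, 2, 3, 5, 7, 11, 13, 23, 43}.
v=7: a=7^-1·(≡4), b=7^-2·(≡2) mod 7; (4|7)=+1, (2|7)=+1; (−1)^{-1·-2·3}·(+1)^-2·(+1)^-1 = +1.
v=3: a=3^4·(≡2), b=3^10·(≡1) mod 3; (2|3)=-1, (1|3)=+1; (−1)^{4·10·1}·(-1)^10·(+1)^4 = +1.
v=23: a=23^5·(≡18), b=23^2·(≡19) mod 23; (18|23)=+1, (19|23)=-1; (−1)^{5·2·11}·(+1)^2·(-1)^5 = -1.
v=∞: -34615 < 0 and 43 > 0  ⇒  (a,b)_∞ = +1.
v=11: a=11^2·(≡2), b=11^0·(≡7) mod 11; (2|11)=-1, (7|11)=-1; (−1)^{2·0·5}·(-1)^0·(-1)^2 = +1.
v=43: a=43^1·(≡7), b=43^1·(≡10) mod 43; (7|43)=-1, (10|43)=+1; (−1)^{1·1·21}·(-1)^1·(+1)^1 = +1.
v=5: a=5^-1·(≡2), b=5^2·(≡3) mod 5; (2|5)=-1, (3|5)=-1; (−1)^{-1·2·2}·(-1)^2·(-1)^-1 = -1.
v=13: a=13^-2·(≡1), b=13^0·(≡9) mod 13; (1|13)=+1, (9|13)=+1; (−1)^{-2·0·6}·(+1)^0·(+1)^-2 = +1.
v=2: v_2(a)=-8, v_2(b)=-2; units ≡ 1, 3 (mod 8); ε·ε+αω+βω = 0·1+-8·1+-2·0 ≡ 0  ⇒  (a,b)_2 = +1.
Ram(-34615, 43) = {5, 23}; no ℚ_5-point on the conic.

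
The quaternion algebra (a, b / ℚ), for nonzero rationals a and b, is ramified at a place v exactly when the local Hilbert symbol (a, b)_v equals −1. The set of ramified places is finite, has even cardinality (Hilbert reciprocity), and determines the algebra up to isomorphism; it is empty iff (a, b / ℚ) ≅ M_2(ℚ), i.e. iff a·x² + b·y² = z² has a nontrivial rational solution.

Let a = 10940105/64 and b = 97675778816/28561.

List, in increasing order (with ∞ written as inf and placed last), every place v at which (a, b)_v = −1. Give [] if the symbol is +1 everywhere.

[11, 17, 19, 29]

Mod squares: a ≡ 30305, b ≡ 721259. Check v ∈ {∞, 2, 5, 7, 11, 13, 17, 19, 23, 29}.
v=29: a=29^1·(≡7), b=29^1·(≡27) mod 29; (7|29)=+1, (27|29)=-1; (−1)^{1·1·14}·(+1)^1·(-1)^1 = -1.
v=5: a=5^1·(≡4), b=5^0·(≡1) mod 5; (4|5)=+1, (1|5)=+1; (−1)^{1·0·2}·(+1)^0·(+1)^1 = +1.
v=7: a=7^0·(≡1), b=7^1·(≡1) mod 7; (1|7)=+1, (1|7)=+1; (−1)^{0·1·3}·(+1)^1·(+1)^0 = +1.
v=13: a=13^0·(≡6), b=13^-4·(≡5) mod 13; (6|13)=-1, (5|13)=-1; (−1)^{0·-4·6}·(-1)^-4·(-1)^0 = +1.
v=11: a=11^1·(≡5), b=11^1·(≡1) mod 11; (5|11)=+1, (1|11)=+1; (−1)^{1·1·5}·(+1)^1·(+1)^1 = -1.
v=23: a=23^0·(≡15), b=23^2·(≡8) mod 23; (15|23)=-1, (8|23)=+1; (−1)^{0·2·11}·(-1)^2·(+1)^0 = +1.
v=∞: 30305 > 0 and 721259 > 0  ⇒  (a,b)_∞ = +1.
v=2: v_2(a)=-6, v_2(b)=8; units ≡ 1, 3 (mod 8); ε·ε+αω+βω = 0·1+-6·1+8·0 ≡ 0  ⇒  (a,b)_2 = +1.
v=17: a=17^0·(≡6), b=17^1·(≡7) mod 17; (6|17)=-1, (7|17)=-1; (−1)^{0·1·8}·(-1)^1·(-1)^0 = -1.
v=19: a=19^3·(≡8), b=19^1·(≡2) mod 19; (8|19)=-1, (2|19)=-1; (−1)^{3·1·9}·(-1)^1·(-1)^3 = -1.
Ram(30305, 721259) = {11, 17, 19, 29}; no ℚ_11-point on the conic.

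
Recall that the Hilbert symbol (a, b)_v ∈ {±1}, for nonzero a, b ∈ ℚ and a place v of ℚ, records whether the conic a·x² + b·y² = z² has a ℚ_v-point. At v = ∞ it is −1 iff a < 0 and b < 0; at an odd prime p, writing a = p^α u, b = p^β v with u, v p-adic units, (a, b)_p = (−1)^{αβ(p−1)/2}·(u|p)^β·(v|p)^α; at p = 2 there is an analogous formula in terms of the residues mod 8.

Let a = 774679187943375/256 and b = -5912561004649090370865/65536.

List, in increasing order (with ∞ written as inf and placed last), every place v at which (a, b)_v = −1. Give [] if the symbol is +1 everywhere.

Mod squares: a ≡ 15, b ≡ -13585. Check v ∈ {∞, 2, 3, 5, 11, 13, 17, 19, 23}.
v=∞: 15 > 0 and -13585 < 0  ⇒  (a,b)_∞ = +1.
v=17: a=17^0·(≡2), b=17^2·(≡8) mod 17; (2|17)=+1, (8|17)=+1; (−1)^{0·2·8}·(+1)^2·(+1)^0 = +1.
v=13: a=13^2·(≡8), b=13^3·(≡11) mod 13; (8|13)=-1, (11|13)=-1; (−1)^{2·3·6}·(-1)^3·(-1)^2 = -1.
v=5: a=5^3·(≡2), b=5^1·(≡2) mod 5; (2|5)=-1, (2|5)=-1; (−1)^{3·1·2}·(-1)^1·(-1)^3 = +1.
v=2: v_2(a)=-8, v_2(b)=-16; units ≡ 7, 7 (mod 8); ε·ε+αω+βω = 1·1+-8·0+-16·0 ≡ 1  ⇒  (a,b)_2 = -1.
v=3: a=3^1·(≡2), b=3^6·(≡2) mod 3; (2|3)=-1, (2|3)=-1; (−1)^{1·6·1}·(-1)^6·(-1)^1 = -1.
v=19: a=19^2·(≡13), b=19^3·(≡16) mod 19; (13|19)=-1, (16|19)=+1; (−1)^{2·3·9}·(-1)^3·(+1)^2 = -1.
v=11: a=11^2·(≡1), b=11^3·(≡2) mod 11; (1|11)=+1, (2|11)=-1; (−1)^{2·3·5}·(+1)^3·(-1)^2 = +1.
v=23: a=23^4·(≡21), b=23^4·(≡8) mod 23; (21|23)=-1, (8|23)=+1; (−1)^{4·4·11}·(-1)^4·(+1)^4 = +1.
(15, -13585 / ℚ) ramifies at {2, 3, 13, 19}: a division algebra.

[2, 3, 13, 19]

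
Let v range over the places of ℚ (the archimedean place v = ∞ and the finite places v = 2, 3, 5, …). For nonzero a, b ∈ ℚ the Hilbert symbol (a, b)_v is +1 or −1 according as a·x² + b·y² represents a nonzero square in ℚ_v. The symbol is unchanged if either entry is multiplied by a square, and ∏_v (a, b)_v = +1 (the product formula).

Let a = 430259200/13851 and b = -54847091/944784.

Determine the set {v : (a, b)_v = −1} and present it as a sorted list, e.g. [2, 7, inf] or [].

Mod squares: a ≡ 133, b ≡ -899. Check v ∈ {∞, 2, 3, 5, 7, 13, 19, 29, 31}.
v=7: a=7^5·(≡3), b=7^0·(≡2) mod 7; (3|7)=-1, (2|7)=+1; (−1)^{5·0·3}·(-1)^0·(+1)^5 = +1.
v=∞: 133 > 0 and -899 < 0  ⇒  (a,b)_∞ = +1.
v=13: a=13^0·(≡12), b=13^2·(≡5) mod 13; (12|13)=+1, (5|13)=-1; (−1)^{0·2·6}·(+1)^2·(-1)^0 = +1.
v=19: a=19^-1·(≡11), b=19^2·(≡14) mod 19; (11|19)=+1, (14|19)=-1; (−1)^{-1·2·9}·(+1)^2·(-1)^-1 = -1.
v=5: a=5^2·(≡3), b=5^0·(≡1) mod 5; (3|5)=-1, (1|5)=+1; (−1)^{2·0·2}·(-1)^0·(+1)^2 = +1.
v=3: a=3^-6·(≡1), b=3^-10·(≡1) mod 3; (1|3)=+1, (1|3)=+1; (−1)^{-6·-10·1}·(+1)^-10·(+1)^-6 = +1.
v=31: a=31^0·(≡5), b=31^1·(≡20) mod 31; (5|31)=+1, (20|31)=+1; (−1)^{0·1·15}·(+1)^1·(+1)^0 = +1.
v=29: a=29^0·(≡26), b=29^1·(≡27) mod 29; (26|29)=-1, (27|29)=-1; (−1)^{0·1·14}·(-1)^1·(-1)^0 = -1.
v=2: v_2(a)=10, v_2(b)=-4; units ≡ 5, 5 (mod 8); ε·ε+αω+βω = 0·0+10·1+-4·1 ≡ 0  ⇒  (a,b)_2 = +1.
(133, -899 / ℚ) ramifies at {19, 29}: a division algebra.

[19, 29]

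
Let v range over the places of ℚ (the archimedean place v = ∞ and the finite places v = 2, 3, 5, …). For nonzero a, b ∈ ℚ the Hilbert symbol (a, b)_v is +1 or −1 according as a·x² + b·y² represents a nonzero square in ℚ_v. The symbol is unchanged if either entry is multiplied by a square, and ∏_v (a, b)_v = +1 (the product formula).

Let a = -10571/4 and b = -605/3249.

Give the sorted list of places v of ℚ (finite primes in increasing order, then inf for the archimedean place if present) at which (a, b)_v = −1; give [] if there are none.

Mod squares: a ≡ -11, b ≡ -5. Check v ∈ {∞, 2, 3, 5, 11, 19, 31}.
v=2: v_2(a)=-2, v_2(b)=0; units ≡ 5, 3 (mod 8); ε·ε+αω+βω = 0·1+-2·1+0·1 ≡ 0  ⇒  (a,b)_2 = +1.
v=∞: -11 < 0 and -5 < 0  ⇒  (a,b)_∞ = -1.
v=31: a=31^2·(≡5), b=31^0·(≡13) mod 31; (5|31)=+1, (13|31)=-1; (−1)^{2·0·15}·(+1)^0·(-1)^2 = +1.
v=5: a=5^0·(≡1), b=5^1·(≡1) mod 5; (1|5)=+1, (1|5)=+1; (−1)^{0·1·2}·(+1)^1·(+1)^0 = +1.
v=3: a=3^0·(≡1), b=3^-2·(≡1) mod 3; (1|3)=+1, (1|3)=+1; (−1)^{0·-2·1}·(+1)^-2·(+1)^0 = +1.
v=19: a=19^0·(≡3), b=19^-2·(≡13) mod 19; (3|19)=-1, (13|19)=-1; (−1)^{0·-2·9}·(-1)^-2·(-1)^0 = +1.
v=11: a=11^1·(≡10), b=11^2·(≡7) mod 11; (10|11)=-1, (7|11)=-1; (−1)^{1·2·5}·(-1)^2·(-1)^1 = -1.
Ram(-11, -5) = {11, ∞}; no ℚ_11-point on the conic.

[11, inf]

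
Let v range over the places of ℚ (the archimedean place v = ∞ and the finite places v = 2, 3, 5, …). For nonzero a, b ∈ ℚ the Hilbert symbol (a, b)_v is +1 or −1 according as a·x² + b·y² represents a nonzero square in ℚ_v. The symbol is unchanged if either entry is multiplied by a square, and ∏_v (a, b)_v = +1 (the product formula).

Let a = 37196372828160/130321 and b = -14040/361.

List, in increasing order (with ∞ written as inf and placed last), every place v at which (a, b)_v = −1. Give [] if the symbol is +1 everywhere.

Mod squares: a ≡ 910, b ≡ -390. Check v ∈ {∞, 2, 3, 5, 7, 13, 19}.
v=∞: 910 > 0 and -390 < 0  ⇒  (a,b)_∞ = +1.
v=3: a=3^10·(≡1), b=3^3·(≡2) mod 3; (1|3)=+1, (2|3)=-1; (−1)^{10·3·1}·(+1)^3·(-1)^10 = +1.
v=13: a=13^3·(≡6), b=13^1·(≡9) mod 13; (6|13)=-1, (9|13)=+1; (−1)^{3·1·6}·(-1)^1·(+1)^3 = -1.
v=7: a=7^1·(≡1), b=7^0·(≡4) mod 7; (1|7)=+1, (4|7)=+1; (−1)^{1·0·3}·(+1)^0·(+1)^1 = +1.
v=2: v_2(a)=13, v_2(b)=3; units ≡ 7, 5 (mod 8); ε·ε+αω+βω = 1·0+13·1+3·0 ≡ 1  ⇒  (a,b)_2 = -1.
v=19: a=19^-4·(≡1), b=19^-2·(≡1) mod 19; (1|19)=+1, (1|19)=+1; (−1)^{-4·-2·9}·(+1)^-2·(+1)^-4 = +1.
v=5: a=5^1·(≡2), b=5^1·(≡2) mod 5; (2|5)=-1, (2|5)=-1; (−1)^{1·1·2}·(-1)^1·(-1)^1 = +1.
Ram(910, -390) = {2, 13}; no ℚ_2-point on the conic.

[2, 13]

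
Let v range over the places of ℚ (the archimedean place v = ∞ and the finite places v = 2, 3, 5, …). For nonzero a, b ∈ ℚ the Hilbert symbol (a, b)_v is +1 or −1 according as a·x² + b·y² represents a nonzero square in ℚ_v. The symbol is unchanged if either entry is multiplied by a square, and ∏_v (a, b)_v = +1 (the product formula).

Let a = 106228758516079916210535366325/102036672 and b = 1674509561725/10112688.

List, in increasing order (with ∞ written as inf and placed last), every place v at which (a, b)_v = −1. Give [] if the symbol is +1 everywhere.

(a, b) ≡ (385671, 87087) mod (ℚ^×)²; places V = {2, 3, 5, 7, 11, 13, 17, 19, 29, 31, ∞}.
(a,b)_∞: sgn(385671)=+, sgn(87087)=+, so +1.
(a,b)_11: α=3, u≡5; β=1, v≡10 (mod 11); (5|11)=+1, (10|11)=-1; sign (−1)^1·+1^1·-1^3 = +1.
(a,b)_2: α=-6, β=-4; u≡7, v≡7 (mod 8); ε(u)ε(v)=1·1, αω(v)=-6·0, βω(u)=-4·0; sum ≡ 1  ⇒  -1.
(a,b)_31: α=5, u≡19; β=2, v≡28 (mod 31); (19|31)=+1, (28|31)=+1; sign (−1)^0·+1^2·+1^5 = +1.
(a,b)_17: α=0, u≡9; β=-2, v≡4 (mod 17); (9|17)=+1, (4|17)=+1; sign (−1)^0·+1^-2·+1^0 = +1.
(a,b)_29: α=3, u≡11; β=1, v≡7 (mod 29); (11|29)=-1, (7|29)=+1; sign (−1)^0·-1^1·+1^3 = -1.
(a,b)_7: α=8, u≡6; β=5, v≡2 (mod 7); (6|7)=-1, (2|7)=+1; sign (−1)^0·-1^5·+1^8 = -1.
(a,b)_3: α=-13, u≡1; β=-7, v≡1 (mod 3); (1|3)=+1, (1|3)=+1; sign (−1)^1·+1^-7·+1^-13 = -1.
(a,b)_13: α=3, u≡3; β=1, v≡12 (mod 13); (3|13)=+1, (12|13)=+1; sign (−1)^0·+1^1·+1^3 = +1.
(a,b)_19: α=2, u≡17; β=0, v≡15 (mod 19); (17|19)=+1, (15|19)=-1; sign (−1)^0·+1^0·-1^2 = +1.
(a,b)_5: α=2, u≡4; β=2, v≡3 (mod 5); (4|5)=+1, (3|5)=-1; sign (−1)^0·+1^2·-1^2 = +1.
Ram(385671, 87087) = {2, 3, 7, 29}; no ℚ_2-point on the conic.

[2, 3, 7, 29]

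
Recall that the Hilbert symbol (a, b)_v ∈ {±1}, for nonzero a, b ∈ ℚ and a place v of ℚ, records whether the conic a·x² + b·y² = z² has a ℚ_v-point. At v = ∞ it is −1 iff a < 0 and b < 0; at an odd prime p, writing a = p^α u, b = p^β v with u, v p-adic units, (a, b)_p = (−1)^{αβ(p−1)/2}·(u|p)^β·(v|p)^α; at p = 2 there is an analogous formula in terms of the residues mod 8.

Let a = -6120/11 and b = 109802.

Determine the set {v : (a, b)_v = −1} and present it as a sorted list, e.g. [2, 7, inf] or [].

[2, 5, 7, 31]

(a, b) ≡ (-1870, 109802) mod (ℚ^×)²; places V = {2, 3, 5, 7, 11, 17, 23, 31, ∞}.
(a,b)_31: α=0, u≡27; β=1, v≡8 (mod 31); (27|31)=-1, (8|31)=+1; sign (−1)^0·-1^1·+1^0 = -1.
(a,b)_∞: sgn(-1870)=−, sgn(109802)=+, so +1.
(a,b)_3: α=2, u≡2; β=0, v≡2 (mod 3); (2|3)=-1, (2|3)=-1; sign (−1)^0·-1^0·-1^2 = +1.
(a,b)_11: α=-1, u≡7; β=1, v≡5 (mod 11); (7|11)=-1, (5|11)=+1; sign (−1)^1·-1^1·+1^-1 = +1.
(a,b)_17: α=1, u≡9; β=0, v≡16 (mod 17); (9|17)=+1, (16|17)=+1; sign (−1)^0·+1^0·+1^1 = +1.
(a,b)_5: α=1, u≡1; β=0, v≡2 (mod 5); (1|5)=+1, (2|5)=-1; sign (−1)^0·+1^0·-1^1 = -1.
(a,b)_2: α=3, β=1; u≡1, v≡5 (mod 8); ε(u)ε(v)=0·0, αω(v)=3·1, βω(u)=1·0; sum ≡ 1  ⇒  -1.
(a,b)_7: α=0, u≡3; β=1, v≡6 (mod 7); (3|7)=-1, (6|7)=-1; sign (−1)^0·-1^1·-1^0 = -1.
(a,b)_23: α=0, u≡4; β=1, v≡13 (mod 23); (4|23)=+1, (13|23)=+1; sign (−1)^0·+1^1·+1^0 = +1.
(-1870, 109802 / ℚ) ramifies at {2, 5, 7, 31}: a division algebra.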